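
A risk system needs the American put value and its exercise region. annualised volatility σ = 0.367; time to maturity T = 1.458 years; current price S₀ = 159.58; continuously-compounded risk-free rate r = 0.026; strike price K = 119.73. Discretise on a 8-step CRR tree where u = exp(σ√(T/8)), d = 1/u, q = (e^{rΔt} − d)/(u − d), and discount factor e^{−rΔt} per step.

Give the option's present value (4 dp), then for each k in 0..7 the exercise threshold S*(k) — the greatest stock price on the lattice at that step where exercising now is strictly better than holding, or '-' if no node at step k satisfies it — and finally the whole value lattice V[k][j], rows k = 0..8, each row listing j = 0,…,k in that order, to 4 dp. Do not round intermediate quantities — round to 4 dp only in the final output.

Δt=0.18225  u=1.16962  d=0.85498  q=0.47601  discount=0.99527
step 8 (expiry): payoffs max(K−S,0) = 74.1648 57.3967 34.4581 3.0780 0.0000 0.0000 0.0000 0.0000 0.0000
step 7: (k=7,j=0): S=53.2938, (K−S)⁺=66.4362, hold=65.8702 ⇒ V=66.4362 exercise | (k=7,j=1): S=72.9059, (K−S)⁺=46.8241, hold=46.2581 ⇒ V=46.8241 exercise | (k=7,j=2): S=99.7354, (K−S)⁺=19.9946, hold=19.4286 ⇒ V=19.9946 exercise | (k=7,j=3): S=136.4380, (K−S)⁺=0.0000, hold=1.6052 ⇒ V=1.6052 continue | (k=7,j=4): S=186.6472, (K−S)⁺=0.0000, hold=0.0000 ⇒ V=0.0000 continue | (k=7,j=5): S=255.3335, (K−S)⁺=0.0000, hold=0.0000 ⇒ V=0.0000 continue | (k=7,j=6): S=349.2963, (K−S)⁺=0.0000, hold=0.0000 ⇒ V=0.0000 continue | (k=7,j=7): S=477.8375, (K−S)⁺=0.0000, hold=0.0000 ⇒ V=0.0000 continue  boundary S*=99.7354
step 6: (k=6,j=0): S=62.3333, (K−S)⁺=57.3967, hold=56.8307 ⇒ V=57.3967 exercise | (k=6,j=1): S=85.2719, (K−S)⁺=34.4581, hold=33.8921 ⇒ V=34.4581 exercise | (k=6,j=2): S=116.6520, (K−S)⁺=3.0780, hold=11.1880 ⇒ V=11.1880 continue | (k=6,j=3): S=159.5800, (K−S)⁺=0.0000, hold=0.8371 ⇒ V=0.8371 continue | (k=6,j=4): S=218.3055, (K−S)⁺=0.0000, hold=0.0000 ⇒ V=0.0000 continue | (k=6,j=5): S=298.6420, (K−S)⁺=0.0000, hold=0.0000 ⇒ V=0.0000 continue | (k=6,j=6): S=408.5424, (K−S)⁺=0.0000, hold=0.0000 ⇒ V=0.0000 continue  boundary S*=85.2719
step 5: (k=5,j=0): S=72.9059, (K−S)⁺=46.8241, hold=46.2581 ⇒ V=46.8241 exercise | (k=5,j=1): S=99.7354, (K−S)⁺=19.9946, hold=23.2708 ⇒ V=23.2708 continue | (k=5,j=2): S=136.4380, (K−S)⁺=0.0000, hold=6.2313 ⇒ V=6.2313 continue | (k=5,j=3): S=186.6472, (K−S)⁺=0.0000, hold=0.4366 ⇒ V=0.4366 continue | (k=5,j=4): S=255.3335, (K−S)⁺=0.0000, hold=0.0000 ⇒ V=0.0000 continue | (k=5,j=5): S=349.2963, (K−S)⁺=0.0000, hold=0.0000 ⇒ V=0.0000 continue  boundary S*=72.9059
step 4: (k=4,j=0): S=85.2719, (K−S)⁺=34.4581, hold=35.4442 ⇒ V=35.4442 continue | (k=4,j=1): S=116.6520, (K−S)⁺=3.0780, hold=15.0882 ⇒ V=15.0882 continue | (k=4,j=2): S=159.5800, (K−S)⁺=0.0000, hold=3.4566 ⇒ V=3.4566 continue | (k=4,j=3): S=218.3055, (K−S)⁺=0.0000, hold=0.2277 ⇒ V=0.2277 continue | (k=4,j=4): S=298.6420, (K−S)⁺=0.0000, hold=0.0000 ⇒ V=0.0000 continue  boundary S*=-
step 3: (k=3,j=0): S=99.7354, (K−S)⁺=19.9946, hold=25.6329 ⇒ V=25.6329 continue | (k=3,j=1): S=136.4380, (K−S)⁺=0.0000, hold=9.5063 ⇒ V=9.5063 continue | (k=3,j=2): S=186.6472, (K−S)⁺=0.0000, hold=1.9105 ⇒ V=1.9105 continue | (k=3,j=3): S=255.3335, (K−S)⁺=0.0000, hold=0.1187 ⇒ V=0.1187 continue  boundary S*=-
step 2: (k=2,j=0): S=116.6520, (K−S)⁺=3.0780, hold=17.8716 ⇒ V=17.8716 continue | (k=2,j=1): S=159.5800, (K−S)⁺=0.0000, hold=5.8628 ⇒ V=5.8628 continue | (k=2,j=2): S=218.3055, (K−S)⁺=0.0000, hold=1.0526 ⇒ V=1.0526 continue  boundary S*=-
step 1: (k=1,j=0): S=136.4380, (K−S)⁺=0.0000, hold=12.0979 ⇒ V=12.0979 continue | (k=1,j=1): S=186.6472, (K−S)⁺=0.0000, hold=3.5562 ⇒ V=3.5562 continue  boundary S*=-
step 0: (k=0,j=0): S=159.5800, (K−S)⁺=0.0000, hold=7.9940 ⇒ V=7.9940 continue  boundary S*=-

price = 7.9940
boundary = - - - - - 72.9059 85.2719 99.7354
tree:
7.9940
12.0979 3.5562
17.8716 5.8628 1.0526
25.6329 9.5063 1.9105 0.1187
35.4442 15.0882 3.4566 0.2277 0.0000
46.8241 23.2708 6.2313 0.4366 0.0000 0.0000
57.3967 34.4581 11.1880 0.8371 0.0000 0.0000 0.0000
66.4362 46.8241 19.9946 1.6052 0.0000 0.0000 0.0000 0.0000
74.1648 57.3967 34.4581 3.0780 0.0000 0.0000 0.0000 0.0000 0.0000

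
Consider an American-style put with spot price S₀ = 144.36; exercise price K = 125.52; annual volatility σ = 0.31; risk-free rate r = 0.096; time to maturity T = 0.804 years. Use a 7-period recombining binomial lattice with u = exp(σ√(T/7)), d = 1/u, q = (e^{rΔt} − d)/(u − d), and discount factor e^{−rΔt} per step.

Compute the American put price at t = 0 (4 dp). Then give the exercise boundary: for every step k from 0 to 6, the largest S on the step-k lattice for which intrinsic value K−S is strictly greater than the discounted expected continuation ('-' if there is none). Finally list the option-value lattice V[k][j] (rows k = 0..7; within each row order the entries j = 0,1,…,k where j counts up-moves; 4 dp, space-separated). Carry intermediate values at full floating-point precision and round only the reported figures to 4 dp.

price = 4.7340
boundary = - - - - 94.8282 105.3331 94.8282
tree:
4.7340
7.9738 1.9192
13.0315 3.5918 0.4550
20.4987 6.5885 0.9715 0.0000
30.6918 11.7609 2.0743 0.0000 0.0000
40.1490 20.1869 4.4286 0.0000 0.0000 0.0000
48.6631 30.6918 9.4551 0.0000 0.0000 0.0000 0.0000
56.3280 40.1490 20.1869 0.0000 0.0000 0.0000 0.0000 0.0000

Δt=0.11486  u=1.11078  d=0.90027  q=0.52643  discount=0.98903
step 7 (expiry): payoffs max(K−S,0) = 56.3280 40.1490 20.1869 0.0000 0.0000 0.0000 0.0000 0.0000
step 6: (k=6,j=0): S=76.8569, (K−S)⁺=48.6631, hold=47.2867 ⇒ V=48.6631 exercise | (k=6,j=1): S=94.8282, (K−S)⁺=30.6918, hold=29.3154 ⇒ V=30.6918 exercise | (k=6,j=2): S=117.0017, (K−S)⁺=8.5183, hold=9.4551 ⇒ V=9.4551 continue | (k=6,j=3): S=144.3600, (K−S)⁺=0.0000, hold=0.0000 ⇒ V=0.0000 continue | (k=6,j=4): S=178.1154, (K−S)⁺=0.0000, hold=0.0000 ⇒ V=0.0000 continue | (k=6,j=5): S=219.7638, (K−S)⁺=0.0000, hold=0.0000 ⇒ V=0.0000 continue | (k=6,j=6): S=271.1508, (K−S)⁺=0.0000, hold=0.0000 ⇒ V=0.0000 continue  boundary S*=94.8282
step 5: (k=5,j=0): S=85.3710, (K−S)⁺=40.1490, hold=38.7726 ⇒ V=40.1490 exercise | (k=5,j=1): S=105.3331, (K−S)⁺=20.1869, hold=19.2982 ⇒ V=20.1869 exercise | (k=5,j=2): S=129.9629, (K−S)⁺=0.0000, hold=4.4286 ⇒ V=4.4286 continue | (k=5,j=3): S=160.3519, (K−S)⁺=0.0000, hold=0.0000 ⇒ V=0.0000 continue | (k=5,j=4): S=197.8467, (K−S)⁺=0.0000, hold=0.0000 ⇒ V=0.0000 continue | (k=5,j=5): S=244.1088, (K−S)⁺=0.0000, hold=0.0000 ⇒ V=0.0000 continue  boundary S*=105.3331
step 4: (k=4,j=0): S=94.8282, (K−S)⁺=30.6918, hold=29.3154 ⇒ V=30.6918 exercise | (k=4,j=1): S=117.0017, (K−S)⁺=8.5183, hold=11.7609 ⇒ V=11.7609 continue | (k=4,j=2): S=144.3600, (K−S)⁺=0.0000, hold=2.0743 ⇒ V=2.0743 continue | (k=4,j=3): S=178.1154, (K−S)⁺=0.0000, hold=0.0000 ⇒ V=0.0000 continue | (k=4,j=4): S=219.7638, (K−S)⁺=0.0000, hold=0.0000 ⇒ V=0.0000 continue  boundary S*=94.8282
step 3: (k=3,j=0): S=105.3331, (K−S)⁺=20.1869, hold=20.4987 ⇒ V=20.4987 continue | (k=3,j=1): S=129.9629, (K−S)⁺=0.0000, hold=6.5885 ⇒ V=6.5885 continue | (k=3,j=2): S=160.3519, (K−S)⁺=0.0000, hold=0.9715 ⇒ V=0.9715 continue | (k=3,j=3): S=197.8467, (K−S)⁺=0.0000, hold=0.0000 ⇒ V=0.0000 continue  boundary S*=-
step 2: (k=2,j=0): S=117.0017, (K−S)⁺=8.5183, hold=13.0315 ⇒ V=13.0315 continue | (k=2,j=1): S=144.3600, (K−S)⁺=0.0000, hold=3.5918 ⇒ V=3.5918 continue | (k=2,j=2): S=178.1154, (K−S)⁺=0.0000, hold=0.4550 ⇒ V=0.4550 continue  boundary S*=-
step 1: (k=1,j=0): S=129.9629, (K−S)⁺=0.0000, hold=7.9738 ⇒ V=7.9738 continue | (k=1,j=1): S=160.3519, (K−S)⁺=0.0000, hold=1.9192 ⇒ V=1.9192 continue  boundary S*=-
step 0: (k=0,j=0): S=144.3600, (K−S)⁺=0.0000, hold=4.7340 ⇒ V=4.7340 continue  boundary S*=-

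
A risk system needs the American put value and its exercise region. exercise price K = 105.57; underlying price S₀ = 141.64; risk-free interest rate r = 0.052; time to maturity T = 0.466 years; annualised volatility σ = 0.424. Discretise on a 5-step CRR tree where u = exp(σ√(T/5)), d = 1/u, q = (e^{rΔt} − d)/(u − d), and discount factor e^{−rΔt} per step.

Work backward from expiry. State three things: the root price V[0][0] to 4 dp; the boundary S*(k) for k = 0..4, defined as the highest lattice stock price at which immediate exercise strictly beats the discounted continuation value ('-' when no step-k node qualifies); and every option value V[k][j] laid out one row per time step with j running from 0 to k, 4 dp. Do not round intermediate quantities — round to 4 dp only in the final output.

params: Δt=0.09320 u=1.13819 d=0.87859 q=0.48640 e^(-rΔt)=0.99517
t_5 payoffs: 31.4207 9.5109 0.0000 0.0000 0.0000 0.0000
t_4: node(4,0) S=84.3962 payoff=21.1738 vs cont=20.6634 → 21.1738 [stop]  node(4,1) S=109.3338 payoff=0.0000 vs cont=4.8612 → 4.8612 [wait]  node(4,2) S=141.6400 payoff=0.0000 vs cont=0.0000 → 0.0000 [wait]  node(4,3) S=183.4921 payoff=0.0000 vs cont=0.0000 → 0.0000 [wait]  node(4,4) S=237.7108 payoff=0.0000 vs cont=0.0000 → 0.0000 [wait]  ⇒ S*(4)=84.3962
t_3: node(3,0) S=96.0591 payoff=9.5109 vs cont=13.1754 → 13.1754 [wait]  node(3,1) S=124.4429 payoff=0.0000 vs cont=2.4846 → 2.4846 [wait]  node(3,2) S=161.2136 payoff=0.0000 vs cont=0.0000 → 0.0000 [wait]  node(3,3) S=208.8494 payoff=0.0000 vs cont=0.0000 → 0.0000 [wait]  ⇒ S*(3)=-
t_2: node(2,0) S=109.3338 payoff=0.0000 vs cont=7.9369 → 7.9369 [wait]  node(2,1) S=141.6400 payoff=0.0000 vs cont=1.2699 → 1.2699 [wait]  node(2,2) S=183.4921 payoff=0.0000 vs cont=0.0000 → 0.0000 [wait]  ⇒ S*(2)=-
t_1: node(1,0) S=124.4429 payoff=0.0000 vs cont=4.6714 → 4.6714 [wait]  node(1,1) S=161.2136 payoff=0.0000 vs cont=0.6491 → 0.6491 [wait]  ⇒ S*(1)=-
t_0: node(0,0) S=141.6400 payoff=0.0000 vs cont=2.7018 → 2.7018 [wait]  ⇒ S*(0)=-

price = 2.7018
boundary = - - - - 84.3962
tree:
2.7018
4.6714 0.6491
7.9369 1.2699 0.0000
13.1754 2.4846 0.0000 0.0000
21.1738 4.8612 0.0000 0.0000 0.0000
31.4207 9.5109 0.0000 0.0000 0.0000 0.0000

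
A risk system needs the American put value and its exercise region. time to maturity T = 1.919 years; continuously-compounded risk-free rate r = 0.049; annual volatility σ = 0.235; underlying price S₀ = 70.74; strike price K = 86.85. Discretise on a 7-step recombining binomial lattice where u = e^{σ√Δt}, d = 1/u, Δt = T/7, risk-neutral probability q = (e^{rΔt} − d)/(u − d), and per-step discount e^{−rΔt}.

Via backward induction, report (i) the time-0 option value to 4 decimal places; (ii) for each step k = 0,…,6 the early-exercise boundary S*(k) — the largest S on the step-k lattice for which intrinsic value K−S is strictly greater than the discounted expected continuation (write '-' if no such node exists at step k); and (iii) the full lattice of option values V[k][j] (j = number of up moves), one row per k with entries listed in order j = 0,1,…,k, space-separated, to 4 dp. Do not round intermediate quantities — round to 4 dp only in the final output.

Δt=0.27414, u=1.13093, d=0.88423, q=0.52409, disc=e^(-rΔt)=0.98666
k=7 terminal: V=max(K-S,0) → 56.9544 48.6133 37.9449 24.2999 6.8478 0.0000 0.0000 0.0000
k=6: j=0 S=33.8099 intr=53.0401 cont=51.8812 V=53.0401[EX]; j=1 S=43.2432 intr=43.6068 cont=42.4480 V=43.6068[EX]; j=2 S=55.3084 intr=31.5416 cont=30.3827 V=31.5416[EX]; j=3 S=70.7400 intr=16.1100 cont=14.9511 V=16.1100[EX]; j=4 S=90.4771 intr=0.0000 cont=3.2154 V=3.2154[hold]; j=5 S=115.7210 intr=0.0000 cont=0.0000 V=0.0000[hold]; j=6 S=148.0083 intr=0.0000 cont=0.0000 V=0.0000[hold]  S*(6)=70.7400
k=5: j=0 S=38.2367 intr=48.6133 cont=47.4544 V=48.6133[EX]; j=1 S=48.9051 intr=37.9449 cont=36.7860 V=37.9449[EX]; j=2 S=62.5501 intr=24.2999 cont=23.1410 V=24.2999[EX]; j=3 S=80.0022 intr=6.8478 cont=9.2272 V=9.2272[hold]; j=4 S=102.3235 intr=0.0000 cont=1.5098 V=1.5098[hold]; j=5 S=130.8727 intr=0.0000 cont=0.0000 V=0.0000[hold]  S*(5)=62.5501
k=4: j=0 S=43.2432 intr=43.6068 cont=42.4480 V=43.6068[EX]; j=1 S=55.3084 intr=31.5416 cont=30.3827 V=31.5416[EX]; j=2 S=70.7400 intr=16.1100 cont=16.1816 V=16.1816[hold]; j=3 S=90.4771 intr=0.0000 cont=5.1134 V=5.1134[hold]; j=4 S=115.7210 intr=0.0000 cont=0.7089 V=0.7089[hold]  S*(4)=55.3084
k=3: j=0 S=48.9051 intr=37.9449 cont=36.7860 V=37.9449[EX]; j=1 S=62.5501 intr=24.2999 cont=23.1780 V=24.2999[EX]; j=2 S=80.0022 intr=6.8478 cont=10.2423 V=10.2423[hold]; j=3 S=102.3235 intr=0.0000 cont=2.7676 V=2.7676[hold]  S*(3)=62.5501
k=2: j=0 S=55.3084 intr=31.5416 cont=30.3827 V=31.5416[EX]; j=1 S=70.7400 intr=16.1100 cont=16.7064 V=16.7064[hold]; j=2 S=90.4771 intr=0.0000 cont=6.2405 V=6.2405[hold]  S*(2)=55.3084
k=1: j=0 S=62.5501 intr=24.2999 cont=23.4494 V=24.2999[EX]; j=1 S=80.0022 intr=6.8478 cont=11.0716 V=11.0716[hold]  S*(1)=62.5501
k=0: j=0 S=70.7400 intr=16.1100 cont=17.1352 V=17.1352[hold]  S*(0)=-

price = 17.1352
boundary = - 62.5501 55.3084 62.5501 55.3084 62.5501 70.7400
tree:
17.1352
24.2999 11.0716
31.5416 16.7064 6.2405
37.9449 24.2999 10.2423 2.7676
43.6068 31.5416 16.1816 5.1134 0.7089
48.6133 37.9449 24.2999 9.2272 1.5098 0.0000
53.0401 43.6068 31.5416 16.1100 3.2154 0.0000 0.0000
56.9544 48.6133 37.9449 24.2999 6.8478 0.0000 0.0000 0.0000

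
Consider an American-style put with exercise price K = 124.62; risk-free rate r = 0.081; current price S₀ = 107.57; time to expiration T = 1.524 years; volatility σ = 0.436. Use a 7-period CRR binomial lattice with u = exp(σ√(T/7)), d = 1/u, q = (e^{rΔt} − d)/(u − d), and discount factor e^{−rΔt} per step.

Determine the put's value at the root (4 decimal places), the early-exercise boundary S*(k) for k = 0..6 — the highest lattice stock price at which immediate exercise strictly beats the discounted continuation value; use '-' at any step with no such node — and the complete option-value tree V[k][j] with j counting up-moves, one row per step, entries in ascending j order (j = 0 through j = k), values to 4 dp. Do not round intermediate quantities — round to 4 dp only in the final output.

Δt=0.21771, u=1.22561, d=0.81592, q=0.49274, disc=e^(-rΔt)=0.98252
k=7 terminal: V=max(K-S,0) → 98.7241 85.7215 66.1899 36.8513 0.0000 0.0000 0.0000 0.0000
k=6: j=0 S=31.7382 intr=92.8818 cont=90.7034 V=92.8818[EX]; j=1 S=47.6744 intr=76.9456 cont=74.7672 V=76.9456[EX]; j=2 S=71.6124 intr=53.0076 cont=50.8292 V=53.0076[EX]; j=3 S=107.5700 intr=17.0500 cont=18.3664 V=18.3664[hold]; j=4 S=161.5825 intr=0.0000 cont=0.0000 V=0.0000[hold]; j=5 S=242.7155 intr=0.0000 cont=0.0000 V=0.0000[hold]; j=6 S=364.5865 intr=0.0000 cont=0.0000 V=0.0000[hold]  S*(6)=71.6124
k=5: j=0 S=38.8985 intr=85.7215 cont=83.5431 V=85.7215[EX]; j=1 S=58.4301 intr=66.1899 cont=64.0115 V=66.1899[EX]; j=2 S=87.7687 intr=36.8513 cont=35.3102 V=36.8513[EX]; j=3 S=131.8386 intr=0.0000 cont=9.1536 V=9.1536[hold]; j=4 S=198.0368 intr=0.0000 cont=0.0000 V=0.0000[hold]; j=5 S=297.4740 intr=0.0000 cont=0.0000 V=0.0000[hold]  S*(5)=87.7687
k=4: j=0 S=47.6744 intr=76.9456 cont=74.7672 V=76.9456[EX]; j=1 S=71.6124 intr=53.0076 cont=50.8292 V=53.0076[EX]; j=2 S=107.5700 intr=17.0500 cont=22.7979 V=22.7979[hold]; j=3 S=161.5825 intr=0.0000 cont=4.5621 V=4.5621[hold]; j=4 S=242.7155 intr=0.0000 cont=0.0000 V=0.0000[hold]  S*(4)=71.6124
k=3: j=0 S=58.4301 intr=66.1899 cont=64.0115 V=66.1899[EX]; j=1 S=87.7687 intr=36.8513 cont=37.4556 V=37.4556[hold]; j=2 S=131.8386 intr=0.0000 cont=13.5709 V=13.5709[hold]; j=3 S=198.0368 intr=0.0000 cont=2.2737 V=2.2737[hold]  S*(3)=58.4301
k=2: j=0 S=71.6124 intr=53.0076 cont=51.1218 V=53.0076[EX]; j=1 S=107.5700 intr=17.0500 cont=25.2376 V=25.2376[hold]; j=2 S=161.5825 intr=0.0000 cont=7.8644 V=7.8644[hold]  S*(2)=71.6124
k=1: j=0 S=87.7687 intr=36.8513 cont=38.6368 V=38.6368[hold]; j=1 S=131.8386 intr=0.0000 cont=16.3856 V=16.3856[hold]  S*(1)=-
k=0: j=0 S=107.5700 intr=17.0500 cont=27.1890 V=27.1890[hold]  S*(0)=-

price = 27.1890
boundary = - - 71.6124 58.4301 71.6124 87.7687 71.6124
tree:
27.1890
38.6368 16.3856
53.0076 25.2376 7.8644
66.1899 37.4556 13.5709 2.2737
76.9456 53.0076 22.7979 4.5621 0.0000
85.7215 66.1899 36.8513 9.1536 0.0000 0.0000
92.8818 76.9456 53.0076 18.3664 0.0000 0.0000 0.0000
98.7241 85.7215 66.1899 36.8513 0.0000 0.0000 0.0000 0.0000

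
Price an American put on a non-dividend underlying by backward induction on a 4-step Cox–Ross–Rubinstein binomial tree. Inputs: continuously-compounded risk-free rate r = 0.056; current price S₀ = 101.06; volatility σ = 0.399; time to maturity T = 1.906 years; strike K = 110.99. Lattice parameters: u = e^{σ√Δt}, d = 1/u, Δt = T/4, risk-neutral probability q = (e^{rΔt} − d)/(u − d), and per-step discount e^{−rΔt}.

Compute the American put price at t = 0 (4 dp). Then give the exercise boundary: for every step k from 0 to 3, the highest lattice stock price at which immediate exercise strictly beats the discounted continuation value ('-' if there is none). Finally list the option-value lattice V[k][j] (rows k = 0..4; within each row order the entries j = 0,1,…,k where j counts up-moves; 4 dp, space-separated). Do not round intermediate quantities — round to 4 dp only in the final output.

price = 23.3917
boundary = - - 58.2569 76.7297
tree:
23.3917
35.9017 11.1599
52.7331 19.6942 2.5450
66.7585 34.2603 5.0271 0.0000
77.4073 52.7331 9.9300 0.0000 0.0000

Δt=0.47650, u=1.31709, d=0.75925, q=0.48005, disc=e^(-rΔt)=0.97367
k=4 terminal: V=max(K-S,0) → 77.4073 52.7331 9.9300 0.0000 0.0000
k=3: j=0 S=44.2315 intr=66.7585 cont=63.8360 V=66.7585[EX]; j=1 S=76.7297 intr=34.2603 cont=31.3378 V=34.2603[EX]; j=2 S=133.1052 intr=0.0000 cont=5.0271 V=5.0271[hold]; j=3 S=230.9015 intr=0.0000 cont=0.0000 V=0.0000[hold]  S*(3)=76.7297
k=2: j=0 S=58.2569 intr=52.7331 cont=49.8106 V=52.7331[EX]; j=1 S=101.0600 intr=9.9300 cont=19.6942 V=19.6942[hold]; j=2 S=175.3117 intr=0.0000 cont=2.5450 V=2.5450[hold]  S*(2)=58.2569
k=1: j=0 S=76.7297 intr=34.2603 cont=35.9017 V=35.9017[hold]; j=1 S=133.1052 intr=0.0000 cont=11.1599 V=11.1599[hold]  S*(1)=-
k=0: j=0 S=101.0600 intr=9.9300 cont=23.3917 V=23.3917[hold]  S*(0)=-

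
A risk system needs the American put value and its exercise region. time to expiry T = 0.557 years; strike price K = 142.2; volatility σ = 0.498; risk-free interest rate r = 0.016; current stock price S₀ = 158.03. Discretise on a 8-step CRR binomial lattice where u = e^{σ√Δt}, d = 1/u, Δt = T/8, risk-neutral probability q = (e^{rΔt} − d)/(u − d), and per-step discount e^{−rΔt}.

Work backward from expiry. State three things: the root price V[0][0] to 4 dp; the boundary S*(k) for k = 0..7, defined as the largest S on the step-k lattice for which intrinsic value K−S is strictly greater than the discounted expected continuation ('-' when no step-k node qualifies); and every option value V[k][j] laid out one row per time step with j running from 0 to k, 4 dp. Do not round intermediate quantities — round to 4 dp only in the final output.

Δt=0.06963, u=1.14043, d=0.87686, q=0.47142, disc=e^(-rΔt)=0.99889
k=8 terminal: V=max(K-S,0) → 86.9679 70.3662 48.7745 20.6926 0.0000 0.0000 0.0000 0.0000 0.0000
k=7: j=0 S=62.9883 intr=79.2117 cont=79.0533 V=79.2117[EX]; j=1 S=81.9214 intr=60.2786 cont=60.1203 V=60.2786[EX]; j=2 S=106.5453 intr=35.6547 cont=35.4964 V=35.6547[EX]; j=3 S=138.5706 intr=3.6294 cont=10.9254 V=10.9254[hold]; j=4 S=180.2221 intr=0.0000 cont=0.0000 V=0.0000[hold]; j=5 S=234.3932 intr=0.0000 cont=0.0000 V=0.0000[hold]; j=6 S=304.8470 intr=0.0000 cont=0.0000 V=0.0000[hold]; j=7 S=396.4778 intr=0.0000 cont=0.0000 V=0.0000[hold]  S*(7)=106.5453
k=6: j=0 S=71.8338 intr=70.3662 cont=70.2079 V=70.3662[EX]; j=1 S=93.4255 intr=48.7745 cont=48.6161 V=48.7745[EX]; j=2 S=121.5074 intr=20.6926 cont=23.9700 V=23.9700[hold]; j=3 S=158.0300 intr=0.0000 cont=5.7685 V=5.7685[hold]; j=4 S=205.5306 intr=0.0000 cont=0.0000 V=0.0000[hold]; j=5 S=267.3089 intr=0.0000 cont=0.0000 V=0.0000[hold]; j=6 S=347.6565 intr=0.0000 cont=0.0000 V=0.0000[hold]  S*(6)=93.4255
k=5: j=0 S=81.9214 intr=60.2786 cont=60.1203 V=60.2786[EX]; j=1 S=106.5453 intr=35.6547 cont=37.0397 V=37.0397[hold]; j=2 S=138.5706 intr=3.6294 cont=15.3722 V=15.3722[hold]; j=3 S=180.2221 intr=0.0000 cont=3.0457 V=3.0457[hold]; j=4 S=234.3932 intr=0.0000 cont=0.0000 V=0.0000[hold]; j=5 S=304.8470 intr=0.0000 cont=0.0000 V=0.0000[hold]  S*(5)=81.9214
k=4: j=0 S=93.4255 intr=48.7745 cont=49.2683 V=49.2683[hold]; j=1 S=121.5074 intr=20.6926 cont=26.7953 V=26.7953[hold]; j=2 S=158.0300 intr=0.0000 cont=9.5505 V=9.5505[hold]; j=3 S=205.5306 intr=0.0000 cont=1.6081 V=1.6081[hold]; j=4 S=267.3089 intr=0.0000 cont=0.0000 V=0.0000[hold]  S*(4)=-
k=3: j=0 S=106.5453 intr=35.6547 cont=38.6309 V=38.6309[hold]; j=1 S=138.5706 intr=3.6294 cont=18.6449 V=18.6449[hold]; j=2 S=180.2221 intr=0.0000 cont=5.7998 V=5.7998[hold]; j=3 S=234.3932 intr=0.0000 cont=0.8490 V=0.8490[hold]  S*(3)=-
k=2: j=0 S=121.5074 intr=20.6926 cont=29.1765 V=29.1765[hold]; j=1 S=158.0300 intr=0.0000 cont=12.5754 V=12.5754[hold]; j=2 S=205.5306 intr=0.0000 cont=3.4620 V=3.4620[hold]  S*(2)=-
k=1: j=0 S=138.5706 intr=3.6294 cont=21.3265 V=21.3265[hold]; j=1 S=180.2221 intr=0.0000 cont=8.2699 V=8.2699[hold]  S*(1)=-
k=0: j=0 S=158.0300 intr=0.0000 cont=15.1544 V=15.1544[hold]  S*(0)=-

price = 15.1544
boundary = - - - - - 81.9214 93.4255 106.5453
tree:
15.1544
21.3265 8.2699
29.1765 12.5754 3.4620
38.6309 18.6449 5.7998 0.8490
49.2683 26.7953 9.5505 1.6081 0.0000
60.2786 37.0397 15.3722 3.0457 0.0000 0.0000
70.3662 48.7745 23.9700 5.7685 0.0000 0.0000 0.0000
79.2117 60.2786 35.6547 10.9254 0.0000 0.0000 0.0000 0.0000
86.9679 70.3662 48.7745 20.6926 0.0000 0.0000 0.0000 0.0000 0.0000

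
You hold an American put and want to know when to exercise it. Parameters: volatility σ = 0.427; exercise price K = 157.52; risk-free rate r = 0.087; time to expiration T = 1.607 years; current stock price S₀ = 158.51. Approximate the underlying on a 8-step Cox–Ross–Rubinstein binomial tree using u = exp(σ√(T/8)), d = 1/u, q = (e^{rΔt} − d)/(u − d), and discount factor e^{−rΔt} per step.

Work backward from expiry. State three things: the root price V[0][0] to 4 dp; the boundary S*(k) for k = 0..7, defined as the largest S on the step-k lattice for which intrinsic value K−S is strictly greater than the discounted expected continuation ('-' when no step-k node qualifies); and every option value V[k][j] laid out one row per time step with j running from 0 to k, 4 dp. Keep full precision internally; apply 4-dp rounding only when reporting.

price = 24.0549
boundary = - - - 89.2718 108.1006 89.2718 108.1006 130.9009
tree:
24.0549
35.2544 13.6205
49.9906 21.6525 6.0088
68.2482 33.3617 10.6195 1.5753
83.7975 49.4194 18.3612 3.1939 0.0000
96.6384 68.2482 30.8009 6.4756 0.0000 0.0000
107.2427 83.7975 49.4194 13.1292 0.0000 0.0000 0.0000
116.0000 96.6384 68.2482 26.6191 0.0000 0.0000 0.0000 0.0000
123.2319 107.2427 83.7975 49.4194 0.0000 0.0000 0.0000 0.0000 0.0000

Δt=0.20087  u=1.21092  d=0.82582  q=0.49808  discount=0.98268
step 8 (expiry): payoffs max(K−S,0) = 123.2319 107.2427 83.7975 49.4194 0.0000 0.0000 0.0000 0.0000 0.0000
step 7: (k=7,j=0): S=41.5200, (K−S)⁺=116.0000, hold=113.2711 ⇒ V=116.0000 exercise | (k=7,j=1): S=60.8816, (K−S)⁺=96.6384, hold=93.9095 ⇒ V=96.6384 exercise | (k=7,j=2): S=89.2718, (K−S)⁺=68.2482, hold=65.5193 ⇒ V=68.2482 exercise | (k=7,j=3): S=130.9009, (K−S)⁺=26.6191, hold=24.3748 ⇒ V=26.6191 exercise | (k=7,j=4): S=191.9424, (K−S)⁺=0.0000, hold=0.0000 ⇒ V=0.0000 continue | (k=7,j=5): S=281.4487, (K−S)⁺=0.0000, hold=0.0000 ⇒ V=0.0000 continue | (k=7,j=6): S=412.6934, (K−S)⁺=0.0000, hold=0.0000 ⇒ V=0.0000 continue | (k=7,j=7): S=605.1401, (K−S)⁺=0.0000, hold=0.0000 ⇒ V=0.0000 continue  boundary S*=130.9009
step 6: (k=6,j=0): S=50.2773, (K−S)⁺=107.2427, hold=104.5138 ⇒ V=107.2427 exercise | (k=6,j=1): S=73.7225, (K−S)⁺=83.7975, hold=81.0686 ⇒ V=83.7975 exercise | (k=6,j=2): S=108.1006, (K−S)⁺=49.4194, hold=46.6904 ⇒ V=49.4194 exercise | (k=6,j=3): S=158.5100, (K−S)⁺=0.0000, hold=13.1292 ⇒ V=13.1292 continue | (k=6,j=4): S=232.4262, (K−S)⁺=0.0000, hold=0.0000 ⇒ V=0.0000 continue | (k=6,j=5): S=340.8108, (K−S)⁺=0.0000, hold=0.0000 ⇒ V=0.0000 continue | (k=6,j=6): S=499.7373, (K−S)⁺=0.0000, hold=0.0000 ⇒ V=0.0000 continue  boundary S*=108.1006
step 5: (k=5,j=0): S=60.8816, (K−S)⁺=96.6384, hold=93.9095 ⇒ V=96.6384 exercise | (k=5,j=1): S=89.2718, (K−S)⁺=68.2482, hold=65.5193 ⇒ V=68.2482 exercise | (k=5,j=2): S=130.9009, (K−S)⁺=26.6191, hold=30.8009 ⇒ V=30.8009 continue | (k=5,j=3): S=191.9424, (K−S)⁺=0.0000, hold=6.4756 ⇒ V=6.4756 continue | (k=5,j=4): S=281.4487, (K−S)⁺=0.0000, hold=0.0000 ⇒ V=0.0000 continue | (k=5,j=5): S=412.6934, (K−S)⁺=0.0000, hold=0.0000 ⇒ V=0.0000 continue  boundary S*=89.2718
step 4: (k=4,j=0): S=73.7225, (K−S)⁺=83.7975, hold=81.0686 ⇒ V=83.7975 exercise | (k=4,j=1): S=108.1006, (K−S)⁺=49.4194, hold=48.7372 ⇒ V=49.4194 exercise | (k=4,j=2): S=158.5100, (K−S)⁺=0.0000, hold=18.3612 ⇒ V=18.3612 continue | (k=4,j=3): S=232.4262, (K−S)⁺=0.0000, hold=3.1939 ⇒ V=3.1939 continue | (k=4,j=4): S=340.8108, (K−S)⁺=0.0000, hold=0.0000 ⇒ V=0.0000 continue  boundary S*=108.1006
step 3: (k=3,j=0): S=89.2718, (K−S)⁺=68.2482, hold=65.5193 ⇒ V=68.2482 exercise | (k=3,j=1): S=130.9009, (K−S)⁺=26.6191, hold=33.3617 ⇒ V=33.3617 continue | (k=3,j=2): S=191.9424, (K−S)⁺=0.0000, hold=10.6195 ⇒ V=10.6195 continue | (k=3,j=3): S=281.4487, (K−S)⁺=0.0000, hold=1.5753 ⇒ V=1.5753 continue  boundary S*=89.2718
step 2: (k=2,j=0): S=108.1006, (K−S)⁺=49.4194, hold=49.9906 ⇒ V=49.9906 continue | (k=2,j=1): S=158.5100, (K−S)⁺=0.0000, hold=21.6525 ⇒ V=21.6525 continue | (k=2,j=2): S=232.4262, (K−S)⁺=0.0000, hold=6.0088 ⇒ V=6.0088 continue  boundary S*=-
step 1: (k=1,j=0): S=130.9009, (K−S)⁺=26.6191, hold=35.2544 ⇒ V=35.2544 continue | (k=1,j=1): S=191.9424, (K−S)⁺=0.0000, hold=13.6205 ⇒ V=13.6205 continue  boundary S*=-
step 0: (k=0,j=0): S=158.5100, (K−S)⁺=0.0000, hold=24.0549 ⇒ V=24.0549 continue  boundary S*=-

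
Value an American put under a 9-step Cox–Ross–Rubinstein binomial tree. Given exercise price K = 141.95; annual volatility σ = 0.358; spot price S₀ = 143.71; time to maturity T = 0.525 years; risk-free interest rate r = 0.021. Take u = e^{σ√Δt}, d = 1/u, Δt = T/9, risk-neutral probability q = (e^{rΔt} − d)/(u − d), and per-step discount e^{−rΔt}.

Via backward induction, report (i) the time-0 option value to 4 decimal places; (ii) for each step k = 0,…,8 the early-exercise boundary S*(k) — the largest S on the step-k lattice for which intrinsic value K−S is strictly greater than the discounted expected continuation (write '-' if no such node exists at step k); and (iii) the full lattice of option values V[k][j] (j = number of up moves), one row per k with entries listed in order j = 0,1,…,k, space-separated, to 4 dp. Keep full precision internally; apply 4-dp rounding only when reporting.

price = 13.5893
boundary = - - - - - 93.2675 101.6908 110.8748 120.8883
tree:
13.5893
18.6541 8.2557
24.9037 12.0777 4.2259
32.2320 17.1999 6.6795 1.6363
40.3260 23.7350 10.3171 2.8410 0.3636
48.6825 31.5712 15.4900 4.8609 0.7075 0.0000
56.4081 40.2592 22.4431 8.1600 1.3766 0.0000 0.0000
63.4938 48.6825 31.0752 13.3511 2.6789 0.0000 0.0000 0.0000
69.9925 56.4081 40.2592 21.0617 5.2129 0.0000 0.0000 0.0000 0.0000
75.9529 63.4938 48.6825 31.0752 10.1439 0.0000 0.0000 0.0000 0.0000 0.0000

Δt=0.05833, u=1.09031, d=0.91717, q=0.48548, disc=e^(-rΔt)=0.99878
k=9 terminal: V=max(K-S,0) → 75.9529 63.4938 48.6825 31.0752 10.1439 0.0000 0.0000 0.0000 0.0000 0.0000
k=8: j=0 S=71.9575 intr=69.9925 cont=69.8187 V=69.9925[EX]; j=1 S=85.5419 intr=56.4081 cont=56.2343 V=56.4081[EX]; j=2 S=101.6908 intr=40.2592 cont=40.0854 V=40.2592[EX]; j=3 S=120.8883 intr=21.0617 cont=20.8879 V=21.0617[EX]; j=4 S=143.7100 intr=0.0000 cont=5.2129 V=5.2129[hold]; j=5 S=170.8401 intr=0.0000 cont=0.0000 V=0.0000[hold]; j=6 S=203.0918 intr=0.0000 cont=0.0000 V=0.0000[hold]; j=7 S=241.4322 intr=0.0000 cont=0.0000 V=0.0000[hold]; j=8 S=287.0106 intr=0.0000 cont=0.0000 V=0.0000[hold]  S*(8)=120.8883
k=7: j=0 S=78.4562 intr=63.4938 cont=63.3200 V=63.4938[EX]; j=1 S=93.2675 intr=48.6825 cont=48.5088 V=48.6825[EX]; j=2 S=110.8748 intr=31.0752 cont=30.9014 V=31.0752[EX]; j=3 S=131.8061 intr=10.1439 cont=13.3511 V=13.3511[hold]; j=4 S=156.6889 intr=0.0000 cont=2.6789 V=2.6789[hold]; j=5 S=186.2692 intr=0.0000 cont=0.0000 V=0.0000[hold]; j=6 S=221.4338 intr=0.0000 cont=0.0000 V=0.0000[hold]; j=7 S=263.2368 intr=0.0000 cont=0.0000 V=0.0000[hold]  S*(7)=110.8748
k=6: j=0 S=85.5419 intr=56.4081 cont=56.2343 V=56.4081[EX]; j=1 S=101.6908 intr=40.2592 cont=40.0854 V=40.2592[EX]; j=2 S=120.8883 intr=21.0617 cont=22.4431 V=22.4431[hold]; j=3 S=143.7100 intr=0.0000 cont=8.1600 V=8.1600[hold]; j=4 S=170.8401 intr=0.0000 cont=1.3766 V=1.3766[hold]; j=5 S=203.0918 intr=0.0000 cont=0.0000 V=0.0000[hold]; j=6 S=241.4322 intr=0.0000 cont=0.0000 V=0.0000[hold]  S*(6)=101.6908
k=5: j=0 S=93.2675 intr=48.6825 cont=48.5088 V=48.6825[EX]; j=1 S=110.8748 intr=31.0752 cont=31.5712 V=31.5712[hold]; j=2 S=131.8061 intr=10.1439 cont=15.4900 V=15.4900[hold]; j=3 S=156.6889 intr=0.0000 cont=4.8609 V=4.8609[hold]; j=4 S=186.2692 intr=0.0000 cont=0.7075 V=0.7075[hold]; j=5 S=221.4338 intr=0.0000 cont=0.0000 V=0.0000[hold]  S*(5)=93.2675
k=4: j=0 S=101.6908 intr=40.2592 cont=40.3260 V=40.3260[hold]; j=1 S=120.8883 intr=21.0617 cont=23.7350 V=23.7350[hold]; j=2 S=143.7100 intr=0.0000 cont=10.3171 V=10.3171[hold]; j=3 S=170.8401 intr=0.0000 cont=2.8410 V=2.8410[hold]; j=4 S=203.0918 intr=0.0000 cont=0.3636 V=0.3636[hold]  S*(4)=-
k=3: j=0 S=110.8748 intr=31.0752 cont=32.2320 V=32.2320[hold]; j=1 S=131.8061 intr=10.1439 cont=17.1999 V=17.1999[hold]; j=2 S=156.6889 intr=0.0000 cont=6.6795 V=6.6795[hold]; j=3 S=186.2692 intr=0.0000 cont=1.6363 V=1.6363[hold]  S*(3)=-
k=2: j=0 S=120.8883 intr=21.0617 cont=24.9037 V=24.9037[hold]; j=1 S=143.7100 intr=0.0000 cont=12.0777 V=12.0777[hold]; j=2 S=170.8401 intr=0.0000 cont=4.2259 V=4.2259[hold]  S*(2)=-
k=1: j=0 S=131.8061 intr=10.1439 cont=18.6541 V=18.6541[hold]; j=1 S=156.6889 intr=0.0000 cont=8.2557 V=8.2557[hold]  S*(1)=-
k=0: j=0 S=143.7100 intr=0.0000 cont=13.5893 V=13.5893[hold]  S*(0)=-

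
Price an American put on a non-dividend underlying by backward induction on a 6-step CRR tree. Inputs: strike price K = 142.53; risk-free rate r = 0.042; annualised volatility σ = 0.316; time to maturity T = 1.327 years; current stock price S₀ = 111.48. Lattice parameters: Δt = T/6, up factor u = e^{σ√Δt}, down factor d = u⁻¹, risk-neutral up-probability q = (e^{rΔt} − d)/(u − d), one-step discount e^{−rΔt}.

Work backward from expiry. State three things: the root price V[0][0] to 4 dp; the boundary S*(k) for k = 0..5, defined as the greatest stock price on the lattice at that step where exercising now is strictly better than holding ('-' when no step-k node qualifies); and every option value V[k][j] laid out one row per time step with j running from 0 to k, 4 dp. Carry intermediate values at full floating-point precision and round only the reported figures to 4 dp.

price = 34.1001
boundary = - 96.0852 82.8164 96.0852 111.4800 96.0852
tree:
34.1001
46.4448 22.1095
59.7136 32.7625 11.6239
71.1501 46.4448 19.3778 3.9075
81.0073 59.7136 31.0500 7.7974 0.0000
89.5032 71.1501 46.4448 15.5599 0.0000 0.0000
96.8259 81.0073 59.7136 31.0500 0.0000 0.0000 0.0000

params: Δt=0.22117 u=1.16022 d=0.86191 q=0.49420 e^(-rΔt)=0.99075
t_6 payoffs: 96.8259 81.0073 59.7136 31.0500 0.0000 0.0000 0.0000
t_5: node(5,0) S=53.0268 payoff=89.5032 vs cont=88.1854 → 89.5032 [stop]  node(5,1) S=71.3799 payoff=71.1501 vs cont=69.8323 → 71.1501 [stop]  node(5,2) S=96.0852 payoff=46.4448 vs cont=45.1269 → 46.4448 [stop]  node(5,3) S=129.3413 payoff=13.1887 vs cont=15.5599 → 15.5599 [wait]  node(5,4) S=174.1077 payoff=0.0000 vs cont=0.0000 → 0.0000 [wait]  node(5,5) S=234.3682 payoff=0.0000 vs cont=0.0000 → 0.0000 [wait]  ⇒ S*(5)=96.0852
t_4: node(4,0) S=61.5227 payoff=81.0073 vs cont=79.6894 → 81.0073 [stop]  node(4,1) S=82.8164 payoff=59.7136 vs cont=58.3958 → 59.7136 [stop]  node(4,2) S=111.4800 payoff=31.0500 vs cont=30.8932 → 31.0500 [stop]  node(4,3) S=150.0644 payoff=0.0000 vs cont=7.7974 → 7.7974 [wait]  node(4,4) S=202.0032 payoff=0.0000 vs cont=0.0000 → 0.0000 [wait]  ⇒ S*(4)=111.4800
t_3: node(3,0) S=71.3799 payoff=71.1501 vs cont=69.8323 → 71.1501 [stop]  node(3,1) S=96.0852 payoff=46.4448 vs cont=45.1269 → 46.4448 [stop]  node(3,2) S=129.3413 payoff=13.1887 vs cont=19.3778 → 19.3778 [wait]  node(3,3) S=174.1077 payoff=0.0000 vs cont=3.9075 → 3.9075 [wait]  ⇒ S*(3)=96.0852
t_2: node(2,0) S=82.8164 payoff=59.7136 vs cont=58.3958 → 59.7136 [stop]  node(2,1) S=111.4800 payoff=31.0500 vs cont=32.7625 → 32.7625 [wait]  node(2,2) S=150.0644 payoff=0.0000 vs cont=11.6239 → 11.6239 [wait]  ⇒ S*(2)=82.8164
t_1: node(1,0) S=96.0852 payoff=46.4448 vs cont=45.9654 → 46.4448 [stop]  node(1,1) S=129.3413 payoff=13.1887 vs cont=22.1095 → 22.1095 [wait]  ⇒ S*(1)=96.0852
t_0: node(0,0) S=111.4800 payoff=31.0500 vs cont=34.1001 → 34.1001 [wait]  ⇒ S*(0)=-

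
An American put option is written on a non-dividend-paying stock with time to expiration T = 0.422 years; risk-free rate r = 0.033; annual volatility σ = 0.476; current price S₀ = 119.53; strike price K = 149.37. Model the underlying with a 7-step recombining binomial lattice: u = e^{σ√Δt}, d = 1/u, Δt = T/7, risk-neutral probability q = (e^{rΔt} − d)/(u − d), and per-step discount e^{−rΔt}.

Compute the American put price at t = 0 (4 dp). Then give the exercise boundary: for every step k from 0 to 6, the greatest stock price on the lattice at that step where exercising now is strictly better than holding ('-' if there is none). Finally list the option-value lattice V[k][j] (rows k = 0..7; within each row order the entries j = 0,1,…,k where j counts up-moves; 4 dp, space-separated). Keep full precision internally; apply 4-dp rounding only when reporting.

Δt=0.06029, u=1.12398, d=0.88970, q=0.47932, disc=e^(-rΔt)=0.99801
k=7 terminal: V=max(K-S,0) → 96.6257 82.7368 65.1908 43.0244 15.0211 0.0000 0.0000 0.0000
k=6: j=0 S=59.2834 intr=90.0866 cont=89.7897 V=90.0866[EX]; j=1 S=74.8941 intr=74.4759 cont=74.1790 V=74.4759[EX]; j=2 S=94.6155 intr=54.7545 cont=54.4576 V=54.7545[EX]; j=3 S=119.5300 intr=29.8400 cont=29.5431 V=29.8400[EX]; j=4 S=151.0051 intr=0.0000 cont=7.8057 V=7.8057[hold]; j=5 S=190.7683 intr=0.0000 cont=0.0000 V=0.0000[hold]; j=6 S=241.0020 intr=0.0000 cont=0.0000 V=0.0000[hold]  S*(6)=119.5300
k=5: j=0 S=66.6332 intr=82.7368 cont=82.4400 V=82.7368[EX]; j=1 S=84.1792 intr=65.1908 cont=64.8939 V=65.1908[EX]; j=2 S=106.3456 intr=43.0244 cont=42.7275 V=43.0244[EX]; j=3 S=134.3489 intr=15.0211 cont=19.2403 V=19.2403[hold]; j=4 S=169.7262 intr=0.0000 cont=4.0562 V=4.0562[hold]; j=5 S=214.4191 intr=0.0000 cont=0.0000 V=0.0000[hold]  S*(5)=106.3456
k=4: j=0 S=74.8941 intr=74.4759 cont=74.1790 V=74.4759[EX]; j=1 S=94.6155 intr=54.7545 cont=54.4576 V=54.7545[EX]; j=2 S=119.5300 intr=29.8400 cont=31.5615 V=31.5615[hold]; j=3 S=151.0051 intr=0.0000 cont=11.9386 V=11.9386[hold]; j=4 S=190.7683 intr=0.0000 cont=2.1078 V=2.1078[hold]  S*(4)=94.6155
k=3: j=0 S=84.1792 intr=65.1908 cont=64.8939 V=65.1908[EX]; j=1 S=106.3456 intr=43.0244 cont=43.5510 V=43.5510[hold]; j=2 S=134.3489 intr=15.0211 cont=22.1119 V=22.1119[hold]; j=3 S=169.7262 intr=0.0000 cont=7.2122 V=7.2122[hold]  S*(3)=84.1792
k=2: j=0 S=94.6155 intr=54.7545 cont=54.7095 V=54.7545[EX]; j=1 S=119.5300 intr=29.8400 cont=33.2088 V=33.2088[hold]; j=2 S=151.0051 intr=0.0000 cont=14.9405 V=14.9405[hold]  S*(2)=94.6155
k=1: j=0 S=106.3456 intr=43.0244 cont=44.3390 V=44.3390[hold]; j=1 S=134.3489 intr=15.0211 cont=24.4039 V=24.4039[hold]  S*(1)=-
k=0: j=0 S=119.5300 intr=29.8400 cont=34.7147 V=34.7147[hold]  S*(0)=-

price = 34.7147
boundary = - - 94.6155 84.1792 94.6155 106.3456 119.5300
tree:
34.7147
44.3390 24.4039
54.7545 33.2088 14.9405
65.1908 43.5510 22.1119 7.2122
74.4759 54.7545 31.5615 11.9386 2.1078
82.7368 65.1908 43.0244 19.2403 4.0562 0.0000
90.0866 74.4759 54.7545 29.8400 7.8057 0.0000 0.0000
96.6257 82.7368 65.1908 43.0244 15.0211 0.0000 0.0000 0.0000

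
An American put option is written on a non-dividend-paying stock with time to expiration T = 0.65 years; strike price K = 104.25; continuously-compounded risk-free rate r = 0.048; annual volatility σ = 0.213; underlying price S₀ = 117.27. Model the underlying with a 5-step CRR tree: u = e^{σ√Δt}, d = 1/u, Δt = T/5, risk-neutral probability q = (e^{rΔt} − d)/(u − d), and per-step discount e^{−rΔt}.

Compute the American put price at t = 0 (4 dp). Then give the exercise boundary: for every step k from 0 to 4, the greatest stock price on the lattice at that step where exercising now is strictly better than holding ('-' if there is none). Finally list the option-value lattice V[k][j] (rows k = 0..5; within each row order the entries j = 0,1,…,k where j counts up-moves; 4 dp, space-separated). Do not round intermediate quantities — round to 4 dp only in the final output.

Δt=0.13000  u=1.07982  d=0.92608  q=0.52152  discount=0.99378
step 5 (expiry): payoffs max(K−S,0) = 24.3730 11.1118 0.0000 0.0000 0.0000 0.0000
step 4: (k=4,j=0): S=86.2531, (K−S)⁺=17.9969, hold=17.3484 ⇒ V=17.9969 exercise | (k=4,j=1): S=100.5729, (K−S)⁺=3.6771, hold=5.2837 ⇒ V=5.2837 continue | (k=4,j=2): S=117.2700, (K−S)⁺=0.0000, hold=0.0000 ⇒ V=0.0000 continue | (k=4,j=3): S=136.7392, (K−S)⁺=0.0000, hold=0.0000 ⇒ V=0.0000 continue | (k=4,j=4): S=159.4407, (K−S)⁺=0.0000, hold=0.0000 ⇒ V=0.0000 continue  boundary S*=86.2531
step 3: (k=3,j=0): S=93.1382, (K−S)⁺=11.1118, hold=11.2960 ⇒ V=11.2960 continue | (k=3,j=1): S=108.6010, (K−S)⁺=0.0000, hold=2.5124 ⇒ V=2.5124 continue | (k=3,j=2): S=126.6310, (K−S)⁺=0.0000, hold=0.0000 ⇒ V=0.0000 continue | (k=3,j=3): S=147.6543, (K−S)⁺=0.0000, hold=0.0000 ⇒ V=0.0000 continue  boundary S*=-
step 2: (k=2,j=0): S=100.5729, (K−S)⁺=3.6771, hold=6.6734 ⇒ V=6.6734 continue | (k=2,j=1): S=117.2700, (K−S)⁺=0.0000, hold=1.1946 ⇒ V=1.1946 continue | (k=2,j=2): S=136.7392, (K−S)⁺=0.0000, hold=0.0000 ⇒ V=0.0000 continue  boundary S*=-
step 1: (k=1,j=0): S=108.6010, (K−S)⁺=0.0000, hold=3.7923 ⇒ V=3.7923 continue | (k=1,j=1): S=126.6310, (K−S)⁺=0.0000, hold=0.5681 ⇒ V=0.5681 continue  boundary S*=-
step 0: (k=0,j=0): S=117.2700, (K−S)⁺=0.0000, hold=2.0977 ⇒ V=2.0977 continue  boundary S*=-

price = 2.0977
boundary = - - - - 86.2531
tree:
2.0977
3.7923 0.5681
6.6734 1.1946 0.0000
11.2960 2.5124 0.0000 0.0000
17.9969 5.2837 0.0000 0.0000 0.0000
24.3730 11.1118 0.0000 0.0000 0.0000 0.0000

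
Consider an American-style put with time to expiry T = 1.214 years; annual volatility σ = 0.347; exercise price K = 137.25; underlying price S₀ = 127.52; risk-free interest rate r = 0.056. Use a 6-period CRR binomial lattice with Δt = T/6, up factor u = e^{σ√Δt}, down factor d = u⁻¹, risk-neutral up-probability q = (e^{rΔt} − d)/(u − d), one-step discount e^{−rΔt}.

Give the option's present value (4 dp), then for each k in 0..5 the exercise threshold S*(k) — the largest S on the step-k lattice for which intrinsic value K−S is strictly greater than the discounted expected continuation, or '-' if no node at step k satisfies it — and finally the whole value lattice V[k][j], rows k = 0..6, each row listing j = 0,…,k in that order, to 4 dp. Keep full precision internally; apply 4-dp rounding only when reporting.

price = 21.6047
boundary = - - 93.3263 79.8393 93.3263 109.0916
tree:
21.6047
31.3822 12.2205
43.9237 19.4291 5.2168
57.4107 29.8780 9.3166 1.1939
68.9486 43.9237 16.3706 2.4027 0.0000
78.8191 57.4107 28.1584 4.8351 0.0000 0.0000
87.2632 68.9486 43.9237 9.7300 0.0000 0.0000 0.0000

Δt=0.20233, u=1.16893, d=0.85549, q=0.49741, disc=e^(-rΔt)=0.98873
k=6 terminal: V=max(K-S,0) → 87.2632 68.9486 43.9237 9.7300 0.0000 0.0000 0.0000
k=5: j=0 S=58.4309 intr=78.8191 cont=77.2728 V=78.8191[EX]; j=1 S=79.8393 intr=57.4107 cont=55.8643 V=57.4107[EX]; j=2 S=109.0916 intr=28.1584 cont=26.6121 V=28.1584[EX]; j=3 S=149.0615 intr=0.0000 cont=4.8351 V=4.8351[hold]; j=4 S=203.6760 intr=0.0000 cont=0.0000 V=0.0000[hold]; j=5 S=278.3006 intr=0.0000 cont=0.0000 V=0.0000[hold]  S*(5)=109.0916
k=4: j=0 S=68.3014 intr=68.9486 cont=67.4022 V=68.9486[EX]; j=1 S=93.3263 intr=43.9237 cont=42.3774 V=43.9237[EX]; j=2 S=127.5200 intr=9.7300 cont=16.3706 V=16.3706[hold]; j=3 S=174.2419 intr=0.0000 cont=2.4027 V=2.4027[hold]; j=4 S=238.0822 intr=0.0000 cont=0.0000 V=0.0000[hold]  S*(4)=93.3263
k=3: j=0 S=79.8393 intr=57.4107 cont=55.8643 V=57.4107[EX]; j=1 S=109.0916 intr=28.1584 cont=29.8780 V=29.8780[hold]; j=2 S=149.0615 intr=0.0000 cont=9.3166 V=9.3166[hold]; j=3 S=203.6760 intr=0.0000 cont=1.1939 V=1.1939[hold]  S*(3)=79.8393
k=2: j=0 S=93.3263 intr=43.9237 cont=43.2230 V=43.9237[EX]; j=1 S=127.5200 intr=9.7300 cont=19.4291 V=19.4291[hold]; j=2 S=174.2419 intr=0.0000 cont=5.2168 V=5.2168[hold]  S*(2)=93.3263
k=1: j=0 S=109.0916 intr=28.1584 cont=31.3822 V=31.3822[hold]; j=1 S=149.0615 intr=0.0000 cont=12.2205 V=12.2205[hold]  S*(1)=-
k=0: j=0 S=127.5200 intr=9.7300 cont=21.6047 V=21.6047[hold]  S*(0)=-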